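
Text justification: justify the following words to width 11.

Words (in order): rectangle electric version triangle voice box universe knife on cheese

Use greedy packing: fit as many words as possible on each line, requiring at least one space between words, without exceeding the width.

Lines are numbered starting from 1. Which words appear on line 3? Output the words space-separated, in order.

Line 1: ['rectangle'] (min_width=9, slack=2)
Line 2: ['electric'] (min_width=8, slack=3)
Line 3: ['version'] (min_width=7, slack=4)
Line 4: ['triangle'] (min_width=8, slack=3)
Line 5: ['voice', 'box'] (min_width=9, slack=2)
Line 6: ['universe'] (min_width=8, slack=3)
Line 7: ['knife', 'on'] (min_width=8, slack=3)
Line 8: ['cheese'] (min_width=6, slack=5)

Answer: version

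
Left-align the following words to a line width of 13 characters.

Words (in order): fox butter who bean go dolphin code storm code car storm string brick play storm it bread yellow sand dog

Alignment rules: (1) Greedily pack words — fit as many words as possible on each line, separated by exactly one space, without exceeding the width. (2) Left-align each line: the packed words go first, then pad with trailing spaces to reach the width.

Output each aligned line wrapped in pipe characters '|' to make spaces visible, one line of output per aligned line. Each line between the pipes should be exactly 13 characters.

Answer: |fox butter   |
|who bean go  |
|dolphin code |
|storm code   |
|car storm    |
|string brick |
|play storm it|
|bread yellow |
|sand dog     |

Derivation:
Line 1: ['fox', 'butter'] (min_width=10, slack=3)
Line 2: ['who', 'bean', 'go'] (min_width=11, slack=2)
Line 3: ['dolphin', 'code'] (min_width=12, slack=1)
Line 4: ['storm', 'code'] (min_width=10, slack=3)
Line 5: ['car', 'storm'] (min_width=9, slack=4)
Line 6: ['string', 'brick'] (min_width=12, slack=1)
Line 7: ['play', 'storm', 'it'] (min_width=13, slack=0)
Line 8: ['bread', 'yellow'] (min_width=12, slack=1)
Line 9: ['sand', 'dog'] (min_width=8, slack=5)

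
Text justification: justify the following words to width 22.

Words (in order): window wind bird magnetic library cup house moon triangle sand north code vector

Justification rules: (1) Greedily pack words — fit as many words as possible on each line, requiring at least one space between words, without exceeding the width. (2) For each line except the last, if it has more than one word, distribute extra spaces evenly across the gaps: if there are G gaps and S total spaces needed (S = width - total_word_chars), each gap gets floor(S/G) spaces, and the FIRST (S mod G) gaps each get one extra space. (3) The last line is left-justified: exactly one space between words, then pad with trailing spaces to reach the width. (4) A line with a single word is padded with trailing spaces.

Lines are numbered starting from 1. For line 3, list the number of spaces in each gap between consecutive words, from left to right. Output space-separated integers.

Answer: 3 2

Derivation:
Line 1: ['window', 'wind', 'bird'] (min_width=16, slack=6)
Line 2: ['magnetic', 'library', 'cup'] (min_width=20, slack=2)
Line 3: ['house', 'moon', 'triangle'] (min_width=19, slack=3)
Line 4: ['sand', 'north', 'code', 'vector'] (min_width=22, slack=0)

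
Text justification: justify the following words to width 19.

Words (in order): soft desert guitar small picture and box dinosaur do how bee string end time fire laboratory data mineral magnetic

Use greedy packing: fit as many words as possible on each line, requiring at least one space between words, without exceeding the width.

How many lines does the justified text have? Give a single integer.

Line 1: ['soft', 'desert', 'guitar'] (min_width=18, slack=1)
Line 2: ['small', 'picture', 'and'] (min_width=17, slack=2)
Line 3: ['box', 'dinosaur', 'do', 'how'] (min_width=19, slack=0)
Line 4: ['bee', 'string', 'end', 'time'] (min_width=19, slack=0)
Line 5: ['fire', 'laboratory'] (min_width=15, slack=4)
Line 6: ['data', 'mineral'] (min_width=12, slack=7)
Line 7: ['magnetic'] (min_width=8, slack=11)
Total lines: 7

Answer: 7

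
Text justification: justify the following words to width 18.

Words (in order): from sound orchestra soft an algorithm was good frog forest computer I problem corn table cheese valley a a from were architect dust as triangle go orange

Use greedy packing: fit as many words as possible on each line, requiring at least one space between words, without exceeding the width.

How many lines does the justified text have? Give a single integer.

Answer: 10

Derivation:
Line 1: ['from', 'sound'] (min_width=10, slack=8)
Line 2: ['orchestra', 'soft', 'an'] (min_width=17, slack=1)
Line 3: ['algorithm', 'was', 'good'] (min_width=18, slack=0)
Line 4: ['frog', 'forest'] (min_width=11, slack=7)
Line 5: ['computer', 'I', 'problem'] (min_width=18, slack=0)
Line 6: ['corn', 'table', 'cheese'] (min_width=17, slack=1)
Line 7: ['valley', 'a', 'a', 'from'] (min_width=15, slack=3)
Line 8: ['were', 'architect'] (min_width=14, slack=4)
Line 9: ['dust', 'as', 'triangle'] (min_width=16, slack=2)
Line 10: ['go', 'orange'] (min_width=9, slack=9)
Total lines: 10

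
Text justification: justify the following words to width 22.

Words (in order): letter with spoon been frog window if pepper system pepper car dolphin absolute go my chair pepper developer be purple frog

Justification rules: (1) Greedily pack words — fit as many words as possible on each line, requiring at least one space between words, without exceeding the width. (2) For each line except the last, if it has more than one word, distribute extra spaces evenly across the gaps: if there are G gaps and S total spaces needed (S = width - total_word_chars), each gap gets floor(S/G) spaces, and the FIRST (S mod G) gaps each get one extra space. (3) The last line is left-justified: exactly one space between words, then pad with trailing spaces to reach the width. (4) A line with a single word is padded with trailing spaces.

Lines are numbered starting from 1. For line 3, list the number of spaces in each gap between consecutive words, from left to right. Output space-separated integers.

Line 1: ['letter', 'with', 'spoon', 'been'] (min_width=22, slack=0)
Line 2: ['frog', 'window', 'if', 'pepper'] (min_width=21, slack=1)
Line 3: ['system', 'pepper', 'car'] (min_width=17, slack=5)
Line 4: ['dolphin', 'absolute', 'go', 'my'] (min_width=22, slack=0)
Line 5: ['chair', 'pepper', 'developer'] (min_width=22, slack=0)
Line 6: ['be', 'purple', 'frog'] (min_width=14, slack=8)

Answer: 4 3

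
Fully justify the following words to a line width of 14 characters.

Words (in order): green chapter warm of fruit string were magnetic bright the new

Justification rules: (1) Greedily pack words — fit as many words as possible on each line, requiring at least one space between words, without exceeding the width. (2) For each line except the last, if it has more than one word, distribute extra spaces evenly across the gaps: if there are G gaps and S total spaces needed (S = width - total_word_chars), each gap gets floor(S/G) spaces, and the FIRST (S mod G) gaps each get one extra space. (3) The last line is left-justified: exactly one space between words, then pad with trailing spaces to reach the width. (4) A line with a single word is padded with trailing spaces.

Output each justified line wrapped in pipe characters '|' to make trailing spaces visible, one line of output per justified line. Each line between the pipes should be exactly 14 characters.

Answer: |green  chapter|
|warm  of fruit|
|string    were|
|magnetic      |
|bright the new|

Derivation:
Line 1: ['green', 'chapter'] (min_width=13, slack=1)
Line 2: ['warm', 'of', 'fruit'] (min_width=13, slack=1)
Line 3: ['string', 'were'] (min_width=11, slack=3)
Line 4: ['magnetic'] (min_width=8, slack=6)
Line 5: ['bright', 'the', 'new'] (min_width=14, slack=0)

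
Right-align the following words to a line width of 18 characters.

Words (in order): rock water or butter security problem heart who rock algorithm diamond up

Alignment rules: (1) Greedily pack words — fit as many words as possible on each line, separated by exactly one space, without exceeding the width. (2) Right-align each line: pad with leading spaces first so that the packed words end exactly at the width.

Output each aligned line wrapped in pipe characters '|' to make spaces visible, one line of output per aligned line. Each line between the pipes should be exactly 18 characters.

Line 1: ['rock', 'water', 'or'] (min_width=13, slack=5)
Line 2: ['butter', 'security'] (min_width=15, slack=3)
Line 3: ['problem', 'heart', 'who'] (min_width=17, slack=1)
Line 4: ['rock', 'algorithm'] (min_width=14, slack=4)
Line 5: ['diamond', 'up'] (min_width=10, slack=8)

Answer: |     rock water or|
|   butter security|
| problem heart who|
|    rock algorithm|
|        diamond up|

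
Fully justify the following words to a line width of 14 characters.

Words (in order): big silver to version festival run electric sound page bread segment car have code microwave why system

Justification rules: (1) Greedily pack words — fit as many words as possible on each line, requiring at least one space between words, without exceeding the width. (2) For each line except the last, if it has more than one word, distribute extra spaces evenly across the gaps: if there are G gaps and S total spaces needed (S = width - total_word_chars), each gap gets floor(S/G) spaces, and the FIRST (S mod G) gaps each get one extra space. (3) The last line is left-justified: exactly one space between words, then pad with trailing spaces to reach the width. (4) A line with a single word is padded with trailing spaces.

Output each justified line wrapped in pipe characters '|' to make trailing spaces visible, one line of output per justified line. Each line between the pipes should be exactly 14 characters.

Line 1: ['big', 'silver', 'to'] (min_width=13, slack=1)
Line 2: ['version'] (min_width=7, slack=7)
Line 3: ['festival', 'run'] (min_width=12, slack=2)
Line 4: ['electric', 'sound'] (min_width=14, slack=0)
Line 5: ['page', 'bread'] (min_width=10, slack=4)
Line 6: ['segment', 'car'] (min_width=11, slack=3)
Line 7: ['have', 'code'] (min_width=9, slack=5)
Line 8: ['microwave', 'why'] (min_width=13, slack=1)
Line 9: ['system'] (min_width=6, slack=8)

Answer: |big  silver to|
|version       |
|festival   run|
|electric sound|
|page     bread|
|segment    car|
|have      code|
|microwave  why|
|system        |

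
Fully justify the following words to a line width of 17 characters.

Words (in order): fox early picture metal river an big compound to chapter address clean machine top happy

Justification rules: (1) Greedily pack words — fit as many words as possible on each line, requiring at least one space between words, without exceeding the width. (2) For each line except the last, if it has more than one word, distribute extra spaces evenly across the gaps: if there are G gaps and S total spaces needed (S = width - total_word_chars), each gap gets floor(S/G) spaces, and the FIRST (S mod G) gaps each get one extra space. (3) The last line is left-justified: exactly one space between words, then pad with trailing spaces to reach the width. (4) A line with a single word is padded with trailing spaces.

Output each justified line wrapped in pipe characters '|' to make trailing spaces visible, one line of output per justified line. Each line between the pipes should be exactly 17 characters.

Answer: |fox early picture|
|metal   river  an|
|big  compound  to|
|chapter   address|
|clean machine top|
|happy            |

Derivation:
Line 1: ['fox', 'early', 'picture'] (min_width=17, slack=0)
Line 2: ['metal', 'river', 'an'] (min_width=14, slack=3)
Line 3: ['big', 'compound', 'to'] (min_width=15, slack=2)
Line 4: ['chapter', 'address'] (min_width=15, slack=2)
Line 5: ['clean', 'machine', 'top'] (min_width=17, slack=0)
Line 6: ['happy'] (min_width=5, slack=12)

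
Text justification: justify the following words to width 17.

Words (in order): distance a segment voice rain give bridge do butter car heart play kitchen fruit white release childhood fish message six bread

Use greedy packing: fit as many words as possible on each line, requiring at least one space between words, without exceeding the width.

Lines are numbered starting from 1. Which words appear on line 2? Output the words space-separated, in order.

Line 1: ['distance', 'a'] (min_width=10, slack=7)
Line 2: ['segment', 'voice'] (min_width=13, slack=4)
Line 3: ['rain', 'give', 'bridge'] (min_width=16, slack=1)
Line 4: ['do', 'butter', 'car'] (min_width=13, slack=4)
Line 5: ['heart', 'play'] (min_width=10, slack=7)
Line 6: ['kitchen', 'fruit'] (min_width=13, slack=4)
Line 7: ['white', 'release'] (min_width=13, slack=4)
Line 8: ['childhood', 'fish'] (min_width=14, slack=3)
Line 9: ['message', 'six', 'bread'] (min_width=17, slack=0)

Answer: segment voice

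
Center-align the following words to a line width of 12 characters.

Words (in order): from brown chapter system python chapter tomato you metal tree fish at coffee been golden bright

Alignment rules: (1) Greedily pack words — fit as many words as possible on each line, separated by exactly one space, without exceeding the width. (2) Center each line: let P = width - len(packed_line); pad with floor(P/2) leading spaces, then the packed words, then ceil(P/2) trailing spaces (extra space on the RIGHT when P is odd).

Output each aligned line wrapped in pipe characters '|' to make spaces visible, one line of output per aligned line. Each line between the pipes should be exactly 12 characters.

Answer: | from brown |
|  chapter   |
|   system   |
|   python   |
|  chapter   |
| tomato you |
| metal tree |
|  fish at   |
|coffee been |
|   golden   |
|   bright   |

Derivation:
Line 1: ['from', 'brown'] (min_width=10, slack=2)
Line 2: ['chapter'] (min_width=7, slack=5)
Line 3: ['system'] (min_width=6, slack=6)
Line 4: ['python'] (min_width=6, slack=6)
Line 5: ['chapter'] (min_width=7, slack=5)
Line 6: ['tomato', 'you'] (min_width=10, slack=2)
Line 7: ['metal', 'tree'] (min_width=10, slack=2)
Line 8: ['fish', 'at'] (min_width=7, slack=5)
Line 9: ['coffee', 'been'] (min_width=11, slack=1)
Line 10: ['golden'] (min_width=6, slack=6)
Line 11: ['bright'] (min_width=6, slack=6)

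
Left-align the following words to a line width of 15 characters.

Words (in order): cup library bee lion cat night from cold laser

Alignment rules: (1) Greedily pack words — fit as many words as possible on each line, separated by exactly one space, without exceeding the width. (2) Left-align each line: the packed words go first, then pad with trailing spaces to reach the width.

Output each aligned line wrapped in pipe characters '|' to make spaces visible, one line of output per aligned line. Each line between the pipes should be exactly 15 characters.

Answer: |cup library bee|
|lion cat night |
|from cold laser|

Derivation:
Line 1: ['cup', 'library', 'bee'] (min_width=15, slack=0)
Line 2: ['lion', 'cat', 'night'] (min_width=14, slack=1)
Line 3: ['from', 'cold', 'laser'] (min_width=15, slack=0)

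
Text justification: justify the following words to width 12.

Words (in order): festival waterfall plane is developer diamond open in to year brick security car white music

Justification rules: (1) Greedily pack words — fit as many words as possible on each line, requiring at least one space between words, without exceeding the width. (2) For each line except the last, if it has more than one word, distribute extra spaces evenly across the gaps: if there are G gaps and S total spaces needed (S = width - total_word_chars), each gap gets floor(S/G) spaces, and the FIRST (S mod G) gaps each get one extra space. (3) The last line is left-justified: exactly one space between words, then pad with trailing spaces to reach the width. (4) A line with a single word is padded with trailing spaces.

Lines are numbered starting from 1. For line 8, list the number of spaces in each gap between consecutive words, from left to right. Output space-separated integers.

Line 1: ['festival'] (min_width=8, slack=4)
Line 2: ['waterfall'] (min_width=9, slack=3)
Line 3: ['plane', 'is'] (min_width=8, slack=4)
Line 4: ['developer'] (min_width=9, slack=3)
Line 5: ['diamond', 'open'] (min_width=12, slack=0)
Line 6: ['in', 'to', 'year'] (min_width=10, slack=2)
Line 7: ['brick'] (min_width=5, slack=7)
Line 8: ['security', 'car'] (min_width=12, slack=0)
Line 9: ['white', 'music'] (min_width=11, slack=1)

Answer: 1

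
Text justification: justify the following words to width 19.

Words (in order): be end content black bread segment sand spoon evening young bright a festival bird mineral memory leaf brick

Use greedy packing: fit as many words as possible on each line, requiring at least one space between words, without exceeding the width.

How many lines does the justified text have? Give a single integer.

Line 1: ['be', 'end', 'content'] (min_width=14, slack=5)
Line 2: ['black', 'bread', 'segment'] (min_width=19, slack=0)
Line 3: ['sand', 'spoon', 'evening'] (min_width=18, slack=1)
Line 4: ['young', 'bright', 'a'] (min_width=14, slack=5)
Line 5: ['festival', 'bird'] (min_width=13, slack=6)
Line 6: ['mineral', 'memory', 'leaf'] (min_width=19, slack=0)
Line 7: ['brick'] (min_width=5, slack=14)
Total lines: 7

Answer: 7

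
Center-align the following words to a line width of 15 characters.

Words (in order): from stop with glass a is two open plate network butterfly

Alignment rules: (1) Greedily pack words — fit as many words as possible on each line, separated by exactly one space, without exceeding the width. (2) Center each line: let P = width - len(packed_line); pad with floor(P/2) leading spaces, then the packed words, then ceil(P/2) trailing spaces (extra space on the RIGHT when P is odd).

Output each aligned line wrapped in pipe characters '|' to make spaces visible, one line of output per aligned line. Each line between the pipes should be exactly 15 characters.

Line 1: ['from', 'stop', 'with'] (min_width=14, slack=1)
Line 2: ['glass', 'a', 'is', 'two'] (min_width=14, slack=1)
Line 3: ['open', 'plate'] (min_width=10, slack=5)
Line 4: ['network'] (min_width=7, slack=8)
Line 5: ['butterfly'] (min_width=9, slack=6)

Answer: |from stop with |
|glass a is two |
|  open plate   |
|    network    |
|   butterfly   |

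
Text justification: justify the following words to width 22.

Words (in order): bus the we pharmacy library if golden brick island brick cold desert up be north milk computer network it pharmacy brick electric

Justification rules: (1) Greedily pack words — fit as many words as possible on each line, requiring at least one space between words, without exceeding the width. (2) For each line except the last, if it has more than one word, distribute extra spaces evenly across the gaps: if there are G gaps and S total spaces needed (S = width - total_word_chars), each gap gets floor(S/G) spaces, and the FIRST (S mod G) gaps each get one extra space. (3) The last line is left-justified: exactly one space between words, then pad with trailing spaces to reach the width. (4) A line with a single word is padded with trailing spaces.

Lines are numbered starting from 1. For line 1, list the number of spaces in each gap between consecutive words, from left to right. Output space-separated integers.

Line 1: ['bus', 'the', 'we', 'pharmacy'] (min_width=19, slack=3)
Line 2: ['library', 'if', 'golden'] (min_width=17, slack=5)
Line 3: ['brick', 'island', 'brick'] (min_width=18, slack=4)
Line 4: ['cold', 'desert', 'up', 'be'] (min_width=17, slack=5)
Line 5: ['north', 'milk', 'computer'] (min_width=19, slack=3)
Line 6: ['network', 'it', 'pharmacy'] (min_width=19, slack=3)
Line 7: ['brick', 'electric'] (min_width=14, slack=8)

Answer: 2 2 2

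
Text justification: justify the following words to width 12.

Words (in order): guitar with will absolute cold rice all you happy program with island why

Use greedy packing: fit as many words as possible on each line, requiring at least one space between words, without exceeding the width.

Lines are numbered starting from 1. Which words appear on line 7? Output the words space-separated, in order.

Answer: program with

Derivation:
Line 1: ['guitar', 'with'] (min_width=11, slack=1)
Line 2: ['will'] (min_width=4, slack=8)
Line 3: ['absolute'] (min_width=8, slack=4)
Line 4: ['cold', 'rice'] (min_width=9, slack=3)
Line 5: ['all', 'you'] (min_width=7, slack=5)
Line 6: ['happy'] (min_width=5, slack=7)
Line 7: ['program', 'with'] (min_width=12, slack=0)
Line 8: ['island', 'why'] (min_width=10, slack=2)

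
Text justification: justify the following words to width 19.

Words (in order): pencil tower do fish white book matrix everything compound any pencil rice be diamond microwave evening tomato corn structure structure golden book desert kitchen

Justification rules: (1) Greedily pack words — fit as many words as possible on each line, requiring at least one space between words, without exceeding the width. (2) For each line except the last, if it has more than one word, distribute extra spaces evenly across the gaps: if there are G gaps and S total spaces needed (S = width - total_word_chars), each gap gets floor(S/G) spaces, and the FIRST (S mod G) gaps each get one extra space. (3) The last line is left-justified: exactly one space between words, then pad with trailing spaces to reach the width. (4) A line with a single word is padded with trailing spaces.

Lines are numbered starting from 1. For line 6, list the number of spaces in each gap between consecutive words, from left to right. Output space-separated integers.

Line 1: ['pencil', 'tower', 'do'] (min_width=15, slack=4)
Line 2: ['fish', 'white', 'book'] (min_width=15, slack=4)
Line 3: ['matrix', 'everything'] (min_width=17, slack=2)
Line 4: ['compound', 'any', 'pencil'] (min_width=19, slack=0)
Line 5: ['rice', 'be', 'diamond'] (min_width=15, slack=4)
Line 6: ['microwave', 'evening'] (min_width=17, slack=2)
Line 7: ['tomato', 'corn'] (min_width=11, slack=8)
Line 8: ['structure', 'structure'] (min_width=19, slack=0)
Line 9: ['golden', 'book', 'desert'] (min_width=18, slack=1)
Line 10: ['kitchen'] (min_width=7, slack=12)

Answer: 3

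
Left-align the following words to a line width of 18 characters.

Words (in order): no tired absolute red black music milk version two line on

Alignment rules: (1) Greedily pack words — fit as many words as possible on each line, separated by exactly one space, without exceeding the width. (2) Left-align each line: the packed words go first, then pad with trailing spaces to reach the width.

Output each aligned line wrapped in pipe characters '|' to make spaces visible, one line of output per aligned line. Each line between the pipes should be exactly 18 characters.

Line 1: ['no', 'tired', 'absolute'] (min_width=17, slack=1)
Line 2: ['red', 'black', 'music'] (min_width=15, slack=3)
Line 3: ['milk', 'version', 'two'] (min_width=16, slack=2)
Line 4: ['line', 'on'] (min_width=7, slack=11)

Answer: |no tired absolute |
|red black music   |
|milk version two  |
|line on           |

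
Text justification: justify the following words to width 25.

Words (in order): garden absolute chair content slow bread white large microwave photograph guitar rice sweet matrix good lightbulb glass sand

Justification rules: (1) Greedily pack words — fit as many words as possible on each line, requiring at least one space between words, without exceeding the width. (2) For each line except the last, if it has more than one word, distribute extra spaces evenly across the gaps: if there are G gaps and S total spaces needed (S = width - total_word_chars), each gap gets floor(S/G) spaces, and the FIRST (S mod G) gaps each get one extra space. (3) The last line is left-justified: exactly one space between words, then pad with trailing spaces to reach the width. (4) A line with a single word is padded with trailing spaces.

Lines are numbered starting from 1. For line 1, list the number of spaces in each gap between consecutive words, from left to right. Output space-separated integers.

Line 1: ['garden', 'absolute', 'chair'] (min_width=21, slack=4)
Line 2: ['content', 'slow', 'bread', 'white'] (min_width=24, slack=1)
Line 3: ['large', 'microwave'] (min_width=15, slack=10)
Line 4: ['photograph', 'guitar', 'rice'] (min_width=22, slack=3)
Line 5: ['sweet', 'matrix', 'good'] (min_width=17, slack=8)
Line 6: ['lightbulb', 'glass', 'sand'] (min_width=20, slack=5)

Answer: 3 3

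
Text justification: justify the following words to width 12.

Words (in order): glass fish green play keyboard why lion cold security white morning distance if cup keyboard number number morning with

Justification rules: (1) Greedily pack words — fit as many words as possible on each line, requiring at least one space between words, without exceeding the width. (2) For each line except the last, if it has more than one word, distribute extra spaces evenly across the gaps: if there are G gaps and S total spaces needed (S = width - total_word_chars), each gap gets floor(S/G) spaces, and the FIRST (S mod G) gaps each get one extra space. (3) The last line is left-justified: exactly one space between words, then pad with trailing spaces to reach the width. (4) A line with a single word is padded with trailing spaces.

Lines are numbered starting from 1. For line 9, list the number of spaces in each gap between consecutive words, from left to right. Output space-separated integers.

Answer: 1

Derivation:
Line 1: ['glass', 'fish'] (min_width=10, slack=2)
Line 2: ['green', 'play'] (min_width=10, slack=2)
Line 3: ['keyboard', 'why'] (min_width=12, slack=0)
Line 4: ['lion', 'cold'] (min_width=9, slack=3)
Line 5: ['security'] (min_width=8, slack=4)
Line 6: ['white'] (min_width=5, slack=7)
Line 7: ['morning'] (min_width=7, slack=5)
Line 8: ['distance', 'if'] (min_width=11, slack=1)
Line 9: ['cup', 'keyboard'] (min_width=12, slack=0)
Line 10: ['number'] (min_width=6, slack=6)
Line 11: ['number'] (min_width=6, slack=6)
Line 12: ['morning', 'with'] (min_width=12, slack=0)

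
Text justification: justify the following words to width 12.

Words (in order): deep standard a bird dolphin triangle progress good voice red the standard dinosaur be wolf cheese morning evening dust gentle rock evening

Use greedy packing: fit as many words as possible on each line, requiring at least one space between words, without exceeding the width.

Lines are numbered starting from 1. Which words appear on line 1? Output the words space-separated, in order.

Answer: deep

Derivation:
Line 1: ['deep'] (min_width=4, slack=8)
Line 2: ['standard', 'a'] (min_width=10, slack=2)
Line 3: ['bird', 'dolphin'] (min_width=12, slack=0)
Line 4: ['triangle'] (min_width=8, slack=4)
Line 5: ['progress'] (min_width=8, slack=4)
Line 6: ['good', 'voice'] (min_width=10, slack=2)
Line 7: ['red', 'the'] (min_width=7, slack=5)
Line 8: ['standard'] (min_width=8, slack=4)
Line 9: ['dinosaur', 'be'] (min_width=11, slack=1)
Line 10: ['wolf', 'cheese'] (min_width=11, slack=1)
Line 11: ['morning'] (min_width=7, slack=5)
Line 12: ['evening', 'dust'] (min_width=12, slack=0)
Line 13: ['gentle', 'rock'] (min_width=11, slack=1)
Line 14: ['evening'] (min_width=7, slack=5)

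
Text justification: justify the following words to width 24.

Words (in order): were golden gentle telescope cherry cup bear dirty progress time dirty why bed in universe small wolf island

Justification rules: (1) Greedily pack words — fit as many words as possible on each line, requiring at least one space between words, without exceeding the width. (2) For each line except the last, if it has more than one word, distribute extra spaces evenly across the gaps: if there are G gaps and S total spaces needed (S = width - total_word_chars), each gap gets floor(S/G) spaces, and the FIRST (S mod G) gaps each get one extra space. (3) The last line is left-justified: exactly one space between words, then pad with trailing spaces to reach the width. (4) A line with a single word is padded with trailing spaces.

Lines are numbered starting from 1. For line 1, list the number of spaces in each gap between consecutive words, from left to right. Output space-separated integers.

Answer: 4 4

Derivation:
Line 1: ['were', 'golden', 'gentle'] (min_width=18, slack=6)
Line 2: ['telescope', 'cherry', 'cup'] (min_width=20, slack=4)
Line 3: ['bear', 'dirty', 'progress', 'time'] (min_width=24, slack=0)
Line 4: ['dirty', 'why', 'bed', 'in'] (min_width=16, slack=8)
Line 5: ['universe', 'small', 'wolf'] (min_width=19, slack=5)
Line 6: ['island'] (min_width=6, slack=18)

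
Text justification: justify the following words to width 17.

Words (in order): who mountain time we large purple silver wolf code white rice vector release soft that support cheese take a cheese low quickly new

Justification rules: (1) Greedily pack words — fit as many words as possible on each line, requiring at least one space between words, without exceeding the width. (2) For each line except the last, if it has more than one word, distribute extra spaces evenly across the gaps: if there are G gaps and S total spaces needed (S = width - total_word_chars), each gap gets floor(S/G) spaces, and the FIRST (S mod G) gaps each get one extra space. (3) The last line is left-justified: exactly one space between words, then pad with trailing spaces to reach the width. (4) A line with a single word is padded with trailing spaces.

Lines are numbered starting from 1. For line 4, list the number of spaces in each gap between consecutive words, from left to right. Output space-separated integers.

Line 1: ['who', 'mountain', 'time'] (min_width=17, slack=0)
Line 2: ['we', 'large', 'purple'] (min_width=15, slack=2)
Line 3: ['silver', 'wolf', 'code'] (min_width=16, slack=1)
Line 4: ['white', 'rice', 'vector'] (min_width=17, slack=0)
Line 5: ['release', 'soft', 'that'] (min_width=17, slack=0)
Line 6: ['support', 'cheese'] (min_width=14, slack=3)
Line 7: ['take', 'a', 'cheese', 'low'] (min_width=17, slack=0)
Line 8: ['quickly', 'new'] (min_width=11, slack=6)

Answer: 1 1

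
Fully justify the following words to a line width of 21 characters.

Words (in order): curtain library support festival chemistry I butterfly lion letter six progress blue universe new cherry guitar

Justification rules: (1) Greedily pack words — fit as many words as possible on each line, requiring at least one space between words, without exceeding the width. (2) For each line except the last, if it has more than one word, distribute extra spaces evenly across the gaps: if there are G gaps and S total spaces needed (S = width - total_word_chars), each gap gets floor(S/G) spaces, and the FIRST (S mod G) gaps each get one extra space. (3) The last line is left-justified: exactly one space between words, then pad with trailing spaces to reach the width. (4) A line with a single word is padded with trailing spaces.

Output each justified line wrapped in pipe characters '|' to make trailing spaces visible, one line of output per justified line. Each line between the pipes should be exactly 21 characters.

Line 1: ['curtain', 'library'] (min_width=15, slack=6)
Line 2: ['support', 'festival'] (min_width=16, slack=5)
Line 3: ['chemistry', 'I', 'butterfly'] (min_width=21, slack=0)
Line 4: ['lion', 'letter', 'six'] (min_width=15, slack=6)
Line 5: ['progress', 'blue'] (min_width=13, slack=8)
Line 6: ['universe', 'new', 'cherry'] (min_width=19, slack=2)
Line 7: ['guitar'] (min_width=6, slack=15)

Answer: |curtain       library|
|support      festival|
|chemistry I butterfly|
|lion    letter    six|
|progress         blue|
|universe  new  cherry|
|guitar               |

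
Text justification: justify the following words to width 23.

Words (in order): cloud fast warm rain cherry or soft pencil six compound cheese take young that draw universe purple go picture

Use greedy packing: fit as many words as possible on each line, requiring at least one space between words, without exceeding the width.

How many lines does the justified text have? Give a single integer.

Line 1: ['cloud', 'fast', 'warm', 'rain'] (min_width=20, slack=3)
Line 2: ['cherry', 'or', 'soft', 'pencil'] (min_width=21, slack=2)
Line 3: ['six', 'compound', 'cheese'] (min_width=19, slack=4)
Line 4: ['take', 'young', 'that', 'draw'] (min_width=20, slack=3)
Line 5: ['universe', 'purple', 'go'] (min_width=18, slack=5)
Line 6: ['picture'] (min_width=7, slack=16)
Total lines: 6

Answer: 6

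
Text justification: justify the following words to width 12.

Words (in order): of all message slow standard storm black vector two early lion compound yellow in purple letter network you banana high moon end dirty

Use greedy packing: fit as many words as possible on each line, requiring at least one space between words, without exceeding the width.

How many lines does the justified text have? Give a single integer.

Line 1: ['of', 'all'] (min_width=6, slack=6)
Line 2: ['message', 'slow'] (min_width=12, slack=0)
Line 3: ['standard'] (min_width=8, slack=4)
Line 4: ['storm', 'black'] (min_width=11, slack=1)
Line 5: ['vector', 'two'] (min_width=10, slack=2)
Line 6: ['early', 'lion'] (min_width=10, slack=2)
Line 7: ['compound'] (min_width=8, slack=4)
Line 8: ['yellow', 'in'] (min_width=9, slack=3)
Line 9: ['purple'] (min_width=6, slack=6)
Line 10: ['letter'] (min_width=6, slack=6)
Line 11: ['network', 'you'] (min_width=11, slack=1)
Line 12: ['banana', 'high'] (min_width=11, slack=1)
Line 13: ['moon', 'end'] (min_width=8, slack=4)
Line 14: ['dirty'] (min_width=5, slack=7)
Total lines: 14

Answer: 14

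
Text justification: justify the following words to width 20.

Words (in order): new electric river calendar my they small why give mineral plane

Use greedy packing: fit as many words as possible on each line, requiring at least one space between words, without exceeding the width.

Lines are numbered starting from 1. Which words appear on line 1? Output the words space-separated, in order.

Answer: new electric river

Derivation:
Line 1: ['new', 'electric', 'river'] (min_width=18, slack=2)
Line 2: ['calendar', 'my', 'they'] (min_width=16, slack=4)
Line 3: ['small', 'why', 'give'] (min_width=14, slack=6)
Line 4: ['mineral', 'plane'] (min_width=13, slack=7)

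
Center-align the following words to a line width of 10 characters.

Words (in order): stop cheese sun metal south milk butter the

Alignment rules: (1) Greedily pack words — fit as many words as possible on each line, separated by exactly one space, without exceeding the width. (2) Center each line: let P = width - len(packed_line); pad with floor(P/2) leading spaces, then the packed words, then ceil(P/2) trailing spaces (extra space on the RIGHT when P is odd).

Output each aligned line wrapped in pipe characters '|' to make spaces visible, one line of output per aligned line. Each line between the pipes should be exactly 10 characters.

Line 1: ['stop'] (min_width=4, slack=6)
Line 2: ['cheese', 'sun'] (min_width=10, slack=0)
Line 3: ['metal'] (min_width=5, slack=5)
Line 4: ['south', 'milk'] (min_width=10, slack=0)
Line 5: ['butter', 'the'] (min_width=10, slack=0)

Answer: |   stop   |
|cheese sun|
|  metal   |
|south milk|
|butter the|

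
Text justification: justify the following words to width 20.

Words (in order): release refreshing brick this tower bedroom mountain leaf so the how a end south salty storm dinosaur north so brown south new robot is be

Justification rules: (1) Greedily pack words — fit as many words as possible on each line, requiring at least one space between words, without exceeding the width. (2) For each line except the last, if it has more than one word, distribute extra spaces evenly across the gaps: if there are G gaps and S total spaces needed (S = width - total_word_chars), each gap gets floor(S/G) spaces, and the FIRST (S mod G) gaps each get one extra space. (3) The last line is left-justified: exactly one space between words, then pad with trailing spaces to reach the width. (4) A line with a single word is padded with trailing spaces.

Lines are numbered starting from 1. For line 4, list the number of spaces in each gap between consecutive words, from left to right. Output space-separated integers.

Line 1: ['release', 'refreshing'] (min_width=18, slack=2)
Line 2: ['brick', 'this', 'tower'] (min_width=16, slack=4)
Line 3: ['bedroom', 'mountain'] (min_width=16, slack=4)
Line 4: ['leaf', 'so', 'the', 'how', 'a'] (min_width=17, slack=3)
Line 5: ['end', 'south', 'salty'] (min_width=15, slack=5)
Line 6: ['storm', 'dinosaur', 'north'] (min_width=20, slack=0)
Line 7: ['so', 'brown', 'south', 'new'] (min_width=18, slack=2)
Line 8: ['robot', 'is', 'be'] (min_width=11, slack=9)

Answer: 2 2 2 1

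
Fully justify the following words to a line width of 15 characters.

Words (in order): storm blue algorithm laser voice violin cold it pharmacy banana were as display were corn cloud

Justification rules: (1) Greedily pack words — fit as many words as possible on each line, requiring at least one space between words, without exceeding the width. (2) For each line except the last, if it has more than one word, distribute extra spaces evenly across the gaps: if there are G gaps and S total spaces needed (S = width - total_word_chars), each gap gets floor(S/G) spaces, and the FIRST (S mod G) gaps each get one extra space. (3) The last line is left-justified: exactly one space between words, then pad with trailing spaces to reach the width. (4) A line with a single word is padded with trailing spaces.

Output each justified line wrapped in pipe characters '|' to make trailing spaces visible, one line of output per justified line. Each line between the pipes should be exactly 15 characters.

Answer: |storm      blue|
|algorithm laser|
|voice    violin|
|cold         it|
|pharmacy banana|
|were as display|
|were corn cloud|

Derivation:
Line 1: ['storm', 'blue'] (min_width=10, slack=5)
Line 2: ['algorithm', 'laser'] (min_width=15, slack=0)
Line 3: ['voice', 'violin'] (min_width=12, slack=3)
Line 4: ['cold', 'it'] (min_width=7, slack=8)
Line 5: ['pharmacy', 'banana'] (min_width=15, slack=0)
Line 6: ['were', 'as', 'display'] (min_width=15, slack=0)
Line 7: ['were', 'corn', 'cloud'] (min_width=15, slack=0)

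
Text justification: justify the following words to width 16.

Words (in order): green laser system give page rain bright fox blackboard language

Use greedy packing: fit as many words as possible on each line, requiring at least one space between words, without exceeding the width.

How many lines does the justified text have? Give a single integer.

Answer: 5

Derivation:
Line 1: ['green', 'laser'] (min_width=11, slack=5)
Line 2: ['system', 'give', 'page'] (min_width=16, slack=0)
Line 3: ['rain', 'bright', 'fox'] (min_width=15, slack=1)
Line 4: ['blackboard'] (min_width=10, slack=6)
Line 5: ['language'] (min_width=8, slack=8)
Total lines: 5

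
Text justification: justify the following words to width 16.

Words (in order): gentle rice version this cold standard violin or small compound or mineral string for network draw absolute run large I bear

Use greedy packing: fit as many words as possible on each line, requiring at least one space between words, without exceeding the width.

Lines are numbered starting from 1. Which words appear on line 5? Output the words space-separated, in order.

Line 1: ['gentle', 'rice'] (min_width=11, slack=5)
Line 2: ['version', 'this'] (min_width=12, slack=4)
Line 3: ['cold', 'standard'] (min_width=13, slack=3)
Line 4: ['violin', 'or', 'small'] (min_width=15, slack=1)
Line 5: ['compound', 'or'] (min_width=11, slack=5)
Line 6: ['mineral', 'string'] (min_width=14, slack=2)
Line 7: ['for', 'network', 'draw'] (min_width=16, slack=0)
Line 8: ['absolute', 'run'] (min_width=12, slack=4)
Line 9: ['large', 'I', 'bear'] (min_width=12, slack=4)

Answer: compound or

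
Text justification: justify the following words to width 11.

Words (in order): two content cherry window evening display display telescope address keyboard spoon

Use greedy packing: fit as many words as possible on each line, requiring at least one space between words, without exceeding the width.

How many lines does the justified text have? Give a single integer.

Answer: 10

Derivation:
Line 1: ['two', 'content'] (min_width=11, slack=0)
Line 2: ['cherry'] (min_width=6, slack=5)
Line 3: ['window'] (min_width=6, slack=5)
Line 4: ['evening'] (min_width=7, slack=4)
Line 5: ['display'] (min_width=7, slack=4)
Line 6: ['display'] (min_width=7, slack=4)
Line 7: ['telescope'] (min_width=9, slack=2)
Line 8: ['address'] (min_width=7, slack=4)
Line 9: ['keyboard'] (min_width=8, slack=3)
Line 10: ['spoon'] (min_width=5, slack=6)
Total lines: 10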